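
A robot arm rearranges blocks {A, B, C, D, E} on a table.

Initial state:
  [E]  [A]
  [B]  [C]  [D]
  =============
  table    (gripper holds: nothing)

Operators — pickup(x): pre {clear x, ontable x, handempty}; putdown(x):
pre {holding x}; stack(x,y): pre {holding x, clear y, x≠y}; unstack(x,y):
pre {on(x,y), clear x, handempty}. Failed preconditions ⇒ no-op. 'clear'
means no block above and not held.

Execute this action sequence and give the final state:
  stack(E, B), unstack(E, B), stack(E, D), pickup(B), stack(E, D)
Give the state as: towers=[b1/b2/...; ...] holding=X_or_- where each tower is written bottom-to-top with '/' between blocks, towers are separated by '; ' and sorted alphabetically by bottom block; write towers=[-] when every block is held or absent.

towers=[C/A; D/E] holding=B

step 1 (stack(E, B)) [no-op]: towers=[B/E; C/A; D] holding=-
step 2 (unstack(E, B)): towers=[B; C/A; D] holding=E
step 3 (stack(E, D)): towers=[B; C/A; D/E] holding=-
step 4 (pickup(B)): towers=[C/A; D/E] holding=B
step 5 (stack(E, D)) [no-op]: towers=[C/A; D/E] holding=B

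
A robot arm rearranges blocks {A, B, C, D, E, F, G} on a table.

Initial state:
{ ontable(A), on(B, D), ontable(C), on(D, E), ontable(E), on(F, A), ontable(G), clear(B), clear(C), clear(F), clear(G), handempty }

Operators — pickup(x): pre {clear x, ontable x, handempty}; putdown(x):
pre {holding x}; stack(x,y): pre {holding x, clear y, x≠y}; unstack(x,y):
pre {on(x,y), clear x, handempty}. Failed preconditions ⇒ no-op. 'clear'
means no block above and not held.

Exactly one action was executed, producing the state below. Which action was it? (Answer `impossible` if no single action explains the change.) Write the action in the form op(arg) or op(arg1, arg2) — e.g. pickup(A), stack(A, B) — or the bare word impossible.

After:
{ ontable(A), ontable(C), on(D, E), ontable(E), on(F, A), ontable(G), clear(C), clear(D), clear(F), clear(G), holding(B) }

target: towers=[A/F; C; E/D; G] holding=B
     unstack(B, D) → towers=[A/F; C; E/D; G] holding=B  ← match
     unstack(F, A) → towers=[A; C; E/D/B; G] holding=F
         pickup(G) → towers=[A/F; C; E/D/B] holding=G
         pickup(C) → towers=[A/F; E/D/B; G] holding=C

unstack(B, D)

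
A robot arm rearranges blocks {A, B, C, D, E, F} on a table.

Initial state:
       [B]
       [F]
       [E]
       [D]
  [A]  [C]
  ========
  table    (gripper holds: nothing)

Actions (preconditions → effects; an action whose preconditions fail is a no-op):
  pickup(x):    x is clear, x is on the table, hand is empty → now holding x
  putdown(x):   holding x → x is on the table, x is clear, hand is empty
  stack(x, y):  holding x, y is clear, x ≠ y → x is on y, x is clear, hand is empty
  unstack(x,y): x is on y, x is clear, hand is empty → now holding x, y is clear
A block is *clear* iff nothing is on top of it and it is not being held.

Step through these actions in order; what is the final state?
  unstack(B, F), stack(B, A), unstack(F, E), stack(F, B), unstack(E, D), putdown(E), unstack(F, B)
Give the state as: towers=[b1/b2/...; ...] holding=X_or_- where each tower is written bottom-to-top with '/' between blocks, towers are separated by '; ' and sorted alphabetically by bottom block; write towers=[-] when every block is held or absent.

step 1 (unstack(B, F)): towers=[A; C/D/E/F] holding=B
step 2 (stack(B, A)): towers=[A/B; C/D/E/F] holding=-
step 3 (unstack(F, E)): towers=[A/B; C/D/E] holding=F
step 4 (stack(F, B)): towers=[A/B/F; C/D/E] holding=-
step 5 (unstack(E, D)): towers=[A/B/F; C/D] holding=E
step 6 (putdown(E)): towers=[A/B/F; C/D; E] holding=-
step 7 (unstack(F, B)): towers=[A/B; C/D; E] holding=F

towers=[A/B; C/D; E] holding=F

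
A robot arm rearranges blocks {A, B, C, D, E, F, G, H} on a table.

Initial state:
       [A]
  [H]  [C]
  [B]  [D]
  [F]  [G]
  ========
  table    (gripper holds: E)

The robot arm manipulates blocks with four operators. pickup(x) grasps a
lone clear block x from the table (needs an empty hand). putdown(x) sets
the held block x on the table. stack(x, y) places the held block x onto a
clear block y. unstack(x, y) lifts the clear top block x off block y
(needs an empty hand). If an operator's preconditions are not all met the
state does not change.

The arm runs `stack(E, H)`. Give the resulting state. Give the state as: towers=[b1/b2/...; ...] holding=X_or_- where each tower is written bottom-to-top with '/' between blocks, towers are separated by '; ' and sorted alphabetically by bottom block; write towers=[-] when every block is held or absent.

before: towers=[F/B/H; G/D/C/A] holding=E
pre[stack(E, H)]: holding(E) ok, clear(H) ok, E≠H ok
all met → apply stack(E, H)
after:  towers=[F/B/H/E; G/D/C/A] holding=-

towers=[F/B/H/E; G/D/C/A] holding=-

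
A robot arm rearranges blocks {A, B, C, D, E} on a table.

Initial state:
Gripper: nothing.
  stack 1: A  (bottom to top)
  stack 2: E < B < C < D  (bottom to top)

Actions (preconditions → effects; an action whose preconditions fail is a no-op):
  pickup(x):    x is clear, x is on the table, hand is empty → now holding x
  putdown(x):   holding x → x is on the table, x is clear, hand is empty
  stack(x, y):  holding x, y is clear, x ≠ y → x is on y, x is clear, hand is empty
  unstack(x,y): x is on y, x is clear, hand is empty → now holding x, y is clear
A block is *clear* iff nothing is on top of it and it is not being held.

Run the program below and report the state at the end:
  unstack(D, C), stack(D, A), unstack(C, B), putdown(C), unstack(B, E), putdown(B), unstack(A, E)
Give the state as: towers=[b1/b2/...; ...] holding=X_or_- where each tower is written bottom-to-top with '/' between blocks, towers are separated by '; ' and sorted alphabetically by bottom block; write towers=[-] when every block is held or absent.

step 1 (unstack(D, C)): towers=[A; E/B/C] holding=D
step 2 (stack(D, A)): towers=[A/D; E/B/C] holding=-
step 3 (unstack(C, B)): towers=[A/D; E/B] holding=C
step 4 (putdown(C)): towers=[A/D; C; E/B] holding=-
step 5 (unstack(B, E)): towers=[A/D; C; E] holding=B
step 6 (putdown(B)): towers=[A/D; B; C; E] holding=-
step 7 (unstack(A, E)) [no-op]: towers=[A/D; B; C; E] holding=-

towers=[A/D; B; C; E] holding=-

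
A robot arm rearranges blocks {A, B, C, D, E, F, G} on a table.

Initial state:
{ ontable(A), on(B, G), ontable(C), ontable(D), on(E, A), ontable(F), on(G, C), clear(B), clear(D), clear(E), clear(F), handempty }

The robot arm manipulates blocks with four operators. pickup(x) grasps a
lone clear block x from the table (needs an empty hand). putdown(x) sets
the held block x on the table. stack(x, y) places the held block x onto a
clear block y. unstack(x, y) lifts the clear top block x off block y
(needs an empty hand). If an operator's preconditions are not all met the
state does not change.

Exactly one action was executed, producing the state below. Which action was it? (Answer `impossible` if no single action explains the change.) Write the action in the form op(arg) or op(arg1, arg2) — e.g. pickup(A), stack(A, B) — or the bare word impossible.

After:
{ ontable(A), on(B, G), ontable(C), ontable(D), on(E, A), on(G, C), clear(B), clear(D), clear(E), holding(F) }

target: towers=[A/E; C/G/B; D] holding=F
     unstack(B, G) → towers=[A/E; C/G; D; F] holding=B
         pickup(F) → towers=[A/E; C/G/B; D] holding=F  ← match
         pickup(D) → towers=[A/E; C/G/B; F] holding=D
     unstack(E, A) → towers=[A; C/G/B; D; F] holding=E

pickup(F)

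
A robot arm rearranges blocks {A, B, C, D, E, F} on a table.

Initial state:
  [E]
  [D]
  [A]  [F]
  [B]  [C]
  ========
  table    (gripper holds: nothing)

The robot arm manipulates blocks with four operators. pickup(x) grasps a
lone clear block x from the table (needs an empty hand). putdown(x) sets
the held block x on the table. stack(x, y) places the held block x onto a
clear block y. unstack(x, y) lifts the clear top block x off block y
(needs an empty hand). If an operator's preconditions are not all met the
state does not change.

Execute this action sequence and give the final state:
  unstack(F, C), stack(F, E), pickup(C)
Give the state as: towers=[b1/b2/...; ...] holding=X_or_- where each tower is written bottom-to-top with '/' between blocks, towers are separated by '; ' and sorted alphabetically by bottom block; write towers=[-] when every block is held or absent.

towers=[B/A/D/E/F] holding=C

step 1 (unstack(F, C)): towers=[B/A/D/E; C] holding=F
step 2 (stack(F, E)): towers=[B/A/D/E/F; C] holding=-
step 3 (pickup(C)): towers=[B/A/D/E/F] holding=C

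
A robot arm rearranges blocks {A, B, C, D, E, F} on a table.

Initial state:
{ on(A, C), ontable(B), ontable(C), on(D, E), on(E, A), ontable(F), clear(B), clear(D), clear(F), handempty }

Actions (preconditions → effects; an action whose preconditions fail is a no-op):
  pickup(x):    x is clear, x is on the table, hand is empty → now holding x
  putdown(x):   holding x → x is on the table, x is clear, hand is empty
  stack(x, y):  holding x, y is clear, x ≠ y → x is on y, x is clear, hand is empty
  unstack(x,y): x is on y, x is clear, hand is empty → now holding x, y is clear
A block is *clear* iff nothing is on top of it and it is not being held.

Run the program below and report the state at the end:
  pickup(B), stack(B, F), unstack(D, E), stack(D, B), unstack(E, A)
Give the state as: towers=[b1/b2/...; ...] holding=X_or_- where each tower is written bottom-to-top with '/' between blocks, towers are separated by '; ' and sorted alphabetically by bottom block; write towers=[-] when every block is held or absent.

towers=[C/A; F/B/D] holding=E

step 1 (pickup(B)): towers=[C/A/E/D; F] holding=B
step 2 (stack(B, F)): towers=[C/A/E/D; F/B] holding=-
step 3 (unstack(D, E)): towers=[C/A/E; F/B] holding=D
step 4 (stack(D, B)): towers=[C/A/E; F/B/D] holding=-
step 5 (unstack(E, A)): towers=[C/A; F/B/D] holding=E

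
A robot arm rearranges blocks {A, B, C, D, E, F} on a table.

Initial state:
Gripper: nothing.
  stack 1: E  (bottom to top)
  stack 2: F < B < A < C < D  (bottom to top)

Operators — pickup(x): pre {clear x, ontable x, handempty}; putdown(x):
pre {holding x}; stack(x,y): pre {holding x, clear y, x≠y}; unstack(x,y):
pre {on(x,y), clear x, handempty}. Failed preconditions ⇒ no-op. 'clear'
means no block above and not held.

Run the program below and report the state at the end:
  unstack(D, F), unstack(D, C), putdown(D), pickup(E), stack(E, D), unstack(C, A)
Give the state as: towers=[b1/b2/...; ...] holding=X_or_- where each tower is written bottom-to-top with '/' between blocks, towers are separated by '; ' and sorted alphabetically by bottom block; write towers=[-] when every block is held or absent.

step 1 (unstack(D, F)) [no-op]: towers=[E; F/B/A/C/D] holding=-
step 2 (unstack(D, C)): towers=[E; F/B/A/C] holding=D
step 3 (putdown(D)): towers=[D; E; F/B/A/C] holding=-
step 4 (pickup(E)): towers=[D; F/B/A/C] holding=E
step 5 (stack(E, D)): towers=[D/E; F/B/A/C] holding=-
step 6 (unstack(C, A)): towers=[D/E; F/B/A] holding=C

towers=[D/E; F/B/A] holding=C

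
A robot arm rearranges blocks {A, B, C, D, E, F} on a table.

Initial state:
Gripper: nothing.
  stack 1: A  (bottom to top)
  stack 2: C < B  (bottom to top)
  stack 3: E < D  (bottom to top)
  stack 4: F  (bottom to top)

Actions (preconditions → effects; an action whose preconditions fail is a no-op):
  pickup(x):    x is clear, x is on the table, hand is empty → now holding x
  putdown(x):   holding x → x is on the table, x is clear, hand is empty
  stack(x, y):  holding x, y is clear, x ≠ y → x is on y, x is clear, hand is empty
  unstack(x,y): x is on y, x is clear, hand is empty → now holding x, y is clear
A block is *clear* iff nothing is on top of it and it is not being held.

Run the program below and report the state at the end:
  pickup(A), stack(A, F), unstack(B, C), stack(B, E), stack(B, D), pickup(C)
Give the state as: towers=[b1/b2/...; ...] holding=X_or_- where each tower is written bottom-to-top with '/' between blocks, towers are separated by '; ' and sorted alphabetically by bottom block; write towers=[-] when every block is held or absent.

step 1 (pickup(A)): towers=[C/B; E/D; F] holding=A
step 2 (stack(A, F)): towers=[C/B; E/D; F/A] holding=-
step 3 (unstack(B, C)): towers=[C; E/D; F/A] holding=B
step 4 (stack(B, E)) [no-op]: towers=[C; E/D; F/A] holding=B
step 5 (stack(B, D)): towers=[C; E/D/B; F/A] holding=-
step 6 (pickup(C)): towers=[E/D/B; F/A] holding=C

towers=[E/D/B; F/A] holding=C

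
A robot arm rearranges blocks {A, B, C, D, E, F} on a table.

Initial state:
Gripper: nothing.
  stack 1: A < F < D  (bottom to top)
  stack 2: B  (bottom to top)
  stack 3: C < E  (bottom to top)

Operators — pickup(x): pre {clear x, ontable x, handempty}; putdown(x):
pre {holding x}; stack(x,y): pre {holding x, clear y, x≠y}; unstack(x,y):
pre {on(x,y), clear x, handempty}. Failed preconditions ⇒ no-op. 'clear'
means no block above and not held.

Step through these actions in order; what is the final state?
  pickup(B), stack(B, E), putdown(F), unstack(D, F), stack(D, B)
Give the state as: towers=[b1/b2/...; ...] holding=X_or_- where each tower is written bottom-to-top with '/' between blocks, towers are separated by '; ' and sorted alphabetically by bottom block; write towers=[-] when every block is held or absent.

step 1 (pickup(B)): towers=[A/F/D; C/E] holding=B
step 2 (stack(B, E)): towers=[A/F/D; C/E/B] holding=-
step 3 (putdown(F)) [no-op]: towers=[A/F/D; C/E/B] holding=-
step 4 (unstack(D, F)): towers=[A/F; C/E/B] holding=D
step 5 (stack(D, B)): towers=[A/F; C/E/B/D] holding=-

towers=[A/F; C/E/B/D] holding=-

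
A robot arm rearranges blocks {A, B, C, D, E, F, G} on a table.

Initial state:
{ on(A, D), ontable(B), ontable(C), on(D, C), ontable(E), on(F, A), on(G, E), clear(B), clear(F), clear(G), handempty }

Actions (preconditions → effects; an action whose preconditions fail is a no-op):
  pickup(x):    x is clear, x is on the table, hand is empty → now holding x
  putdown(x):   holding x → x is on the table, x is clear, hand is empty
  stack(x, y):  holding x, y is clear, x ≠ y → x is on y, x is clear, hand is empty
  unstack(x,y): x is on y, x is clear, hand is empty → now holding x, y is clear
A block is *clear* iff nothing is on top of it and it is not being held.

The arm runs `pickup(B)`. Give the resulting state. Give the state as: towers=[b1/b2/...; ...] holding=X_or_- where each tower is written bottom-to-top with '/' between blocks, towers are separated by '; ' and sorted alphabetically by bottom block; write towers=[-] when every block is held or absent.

towers=[C/D/A/F; E/G] holding=B

before: towers=[B; C/D/A/F; E/G] holding=-
pre[pickup(B)]: clear(B) ok, ontable(B) ok, handempty ok
all met → apply pickup(B)
after:  towers=[C/D/A/F; E/G] holding=B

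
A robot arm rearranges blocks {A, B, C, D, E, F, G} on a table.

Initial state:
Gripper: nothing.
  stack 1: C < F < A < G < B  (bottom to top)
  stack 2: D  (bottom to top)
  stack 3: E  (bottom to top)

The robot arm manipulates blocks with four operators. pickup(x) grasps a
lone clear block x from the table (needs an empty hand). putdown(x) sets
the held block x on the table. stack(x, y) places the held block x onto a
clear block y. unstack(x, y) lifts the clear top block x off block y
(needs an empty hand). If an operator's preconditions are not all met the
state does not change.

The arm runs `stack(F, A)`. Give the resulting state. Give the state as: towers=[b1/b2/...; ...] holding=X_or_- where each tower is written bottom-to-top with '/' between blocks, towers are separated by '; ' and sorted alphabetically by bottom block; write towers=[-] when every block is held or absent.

towers=[C/F/A/G/B; D; E] holding=-

before: towers=[C/F/A/G/B; D; E] holding=-
pre[stack(F, A)]: holding(F) fail, clear(A) fail, F≠A ok
holding(F), clear(A) unmet → stack(F, A) is a no-op
after:  towers=[C/F/A/G/B; D; E] holding=-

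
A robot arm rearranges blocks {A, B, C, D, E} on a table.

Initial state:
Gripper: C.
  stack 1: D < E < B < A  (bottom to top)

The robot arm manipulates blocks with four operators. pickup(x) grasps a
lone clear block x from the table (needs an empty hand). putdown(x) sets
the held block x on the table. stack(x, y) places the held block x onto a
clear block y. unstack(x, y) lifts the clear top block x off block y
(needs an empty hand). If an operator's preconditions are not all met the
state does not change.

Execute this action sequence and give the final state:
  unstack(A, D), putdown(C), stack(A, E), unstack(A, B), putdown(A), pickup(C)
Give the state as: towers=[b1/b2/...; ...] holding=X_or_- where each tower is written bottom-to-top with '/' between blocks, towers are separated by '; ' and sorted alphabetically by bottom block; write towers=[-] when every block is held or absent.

towers=[A; D/E/B] holding=C

step 1 (unstack(A, D)) [no-op]: towers=[D/E/B/A] holding=C
step 2 (putdown(C)): towers=[C; D/E/B/A] holding=-
step 3 (stack(A, E)) [no-op]: towers=[C; D/E/B/A] holding=-
step 4 (unstack(A, B)): towers=[C; D/E/B] holding=A
step 5 (putdown(A)): towers=[A; C; D/E/B] holding=-
step 6 (pickup(C)): towers=[A; D/E/B] holding=C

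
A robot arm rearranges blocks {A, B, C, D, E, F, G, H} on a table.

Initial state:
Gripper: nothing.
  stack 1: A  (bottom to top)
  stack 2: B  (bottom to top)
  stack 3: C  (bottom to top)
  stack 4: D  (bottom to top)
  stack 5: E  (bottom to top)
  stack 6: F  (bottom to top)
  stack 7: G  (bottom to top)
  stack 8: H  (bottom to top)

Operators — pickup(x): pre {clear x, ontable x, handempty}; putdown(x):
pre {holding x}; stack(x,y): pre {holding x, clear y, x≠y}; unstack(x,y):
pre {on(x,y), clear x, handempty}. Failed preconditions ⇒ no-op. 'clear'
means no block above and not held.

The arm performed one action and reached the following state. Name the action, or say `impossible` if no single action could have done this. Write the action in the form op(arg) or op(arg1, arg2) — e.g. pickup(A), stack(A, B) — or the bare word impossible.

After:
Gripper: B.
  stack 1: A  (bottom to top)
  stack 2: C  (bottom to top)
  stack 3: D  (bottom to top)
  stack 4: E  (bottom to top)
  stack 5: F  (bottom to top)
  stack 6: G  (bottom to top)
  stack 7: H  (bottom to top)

pickup(B)

target: towers=[A; C; D; E; F; G; H] holding=B
         pickup(G) → towers=[A; B; C; D; E; F; H] holding=G
         pickup(A) → towers=[B; C; D; E; F; G; H] holding=A
         pickup(E) → towers=[A; B; C; D; F; G; H] holding=E
         pickup(H) → towers=[A; B; C; D; E; F; G] holding=H
         pickup(B) → towers=[A; C; D; E; F; G; H] holding=B  ← match
         pickup(F) → towers=[A; B; C; D; E; G; H] holding=F
         pickup(D) → towers=[A; B; C; E; F; G; H] holding=D
         pickup(C) → towers=[A; B; D; E; F; G; H] holding=C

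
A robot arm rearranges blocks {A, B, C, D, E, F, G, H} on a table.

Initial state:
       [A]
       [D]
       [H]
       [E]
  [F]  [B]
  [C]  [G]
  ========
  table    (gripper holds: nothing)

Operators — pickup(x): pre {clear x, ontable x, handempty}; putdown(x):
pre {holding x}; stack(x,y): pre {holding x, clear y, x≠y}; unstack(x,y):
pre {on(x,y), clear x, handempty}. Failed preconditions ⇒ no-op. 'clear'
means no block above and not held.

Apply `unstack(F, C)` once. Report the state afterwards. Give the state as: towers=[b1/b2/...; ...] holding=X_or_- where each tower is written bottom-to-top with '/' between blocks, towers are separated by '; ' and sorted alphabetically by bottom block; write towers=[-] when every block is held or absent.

towers=[C; G/B/E/H/D/A] holding=F

before: towers=[C/F; G/B/E/H/D/A] holding=-
pre[unstack(F, C)]: on(F,C) ✓, clear(F) ✓, handempty ✓
all met → apply unstack(F, C)
after:  towers=[C; G/B/E/H/D/A] holding=F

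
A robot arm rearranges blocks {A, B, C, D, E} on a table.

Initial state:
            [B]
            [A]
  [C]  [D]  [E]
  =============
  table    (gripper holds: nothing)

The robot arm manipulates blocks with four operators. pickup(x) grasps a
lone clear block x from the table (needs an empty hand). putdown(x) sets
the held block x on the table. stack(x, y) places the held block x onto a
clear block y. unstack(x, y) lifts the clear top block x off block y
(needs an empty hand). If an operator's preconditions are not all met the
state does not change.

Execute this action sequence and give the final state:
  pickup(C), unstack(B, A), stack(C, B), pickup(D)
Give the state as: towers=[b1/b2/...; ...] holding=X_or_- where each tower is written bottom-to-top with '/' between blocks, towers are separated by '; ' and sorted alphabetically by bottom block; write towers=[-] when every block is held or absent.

towers=[E/A/B/C] holding=D

step 1 (pickup(C)): towers=[D; E/A/B] holding=C
step 2 (unstack(B, A)) [no-op]: towers=[D; E/A/B] holding=C
step 3 (stack(C, B)): towers=[D; E/A/B/C] holding=-
step 4 (pickup(D)): towers=[E/A/B/C] holding=D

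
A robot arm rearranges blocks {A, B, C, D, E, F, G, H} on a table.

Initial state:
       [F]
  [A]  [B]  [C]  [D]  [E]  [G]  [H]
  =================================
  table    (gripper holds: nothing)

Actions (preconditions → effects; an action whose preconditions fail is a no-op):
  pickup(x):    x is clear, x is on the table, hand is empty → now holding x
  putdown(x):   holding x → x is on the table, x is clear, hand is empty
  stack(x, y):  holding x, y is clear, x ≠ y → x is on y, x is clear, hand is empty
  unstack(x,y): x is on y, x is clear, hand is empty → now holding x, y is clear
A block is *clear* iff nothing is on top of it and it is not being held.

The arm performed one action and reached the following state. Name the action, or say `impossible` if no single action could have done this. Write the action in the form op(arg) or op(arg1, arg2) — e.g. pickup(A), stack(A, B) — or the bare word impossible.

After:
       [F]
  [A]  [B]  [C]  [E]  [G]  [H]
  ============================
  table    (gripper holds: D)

target: towers=[A; B/F; C; E; G; H] holding=D
         pickup(G) → towers=[A; B/F; C; D; E; H] holding=G
         pickup(A) → towers=[B/F; C; D; E; G; H] holding=A
         pickup(E) → towers=[A; B/F; C; D; G; H] holding=E
         pickup(H) → towers=[A; B/F; C; D; E; G] holding=H
     unstack(F, B) → towers=[A; B; C; D; E; G; H] holding=F
         pickup(D) → towers=[A; B/F; C; E; G; H] holding=D  ← match
         pickup(C) → towers=[A; B/F; D; E; G; H] holding=C

pickup(D)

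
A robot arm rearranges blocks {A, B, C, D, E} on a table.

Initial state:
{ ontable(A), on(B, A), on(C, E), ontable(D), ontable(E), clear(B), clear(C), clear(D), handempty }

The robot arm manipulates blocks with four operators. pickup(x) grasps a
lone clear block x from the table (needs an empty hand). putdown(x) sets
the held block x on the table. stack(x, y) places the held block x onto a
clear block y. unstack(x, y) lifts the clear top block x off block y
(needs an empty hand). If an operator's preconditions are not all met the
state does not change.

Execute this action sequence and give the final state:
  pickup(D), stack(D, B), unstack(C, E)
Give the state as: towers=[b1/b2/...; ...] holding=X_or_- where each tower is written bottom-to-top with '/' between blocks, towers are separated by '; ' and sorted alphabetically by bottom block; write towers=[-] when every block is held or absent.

step 1 (pickup(D)): towers=[A/B; E/C] holding=D
step 2 (stack(D, B)): towers=[A/B/D; E/C] holding=-
step 3 (unstack(C, E)): towers=[A/B/D; E] holding=C

towers=[A/B/D; E] holding=C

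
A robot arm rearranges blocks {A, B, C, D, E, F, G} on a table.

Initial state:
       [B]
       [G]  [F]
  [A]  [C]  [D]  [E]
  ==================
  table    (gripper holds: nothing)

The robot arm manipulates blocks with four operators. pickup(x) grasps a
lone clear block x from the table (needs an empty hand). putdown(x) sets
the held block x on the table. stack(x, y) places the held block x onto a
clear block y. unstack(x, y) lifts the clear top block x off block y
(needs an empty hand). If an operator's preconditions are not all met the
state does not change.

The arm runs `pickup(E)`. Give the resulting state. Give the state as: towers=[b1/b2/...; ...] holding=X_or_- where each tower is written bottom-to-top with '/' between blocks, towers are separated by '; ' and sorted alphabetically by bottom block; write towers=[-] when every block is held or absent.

towers=[A; C/G/B; D/F] holding=E

before: towers=[A; C/G/B; D/F; E] holding=-
pre[pickup(E)]: clear(E) yes, ontable(E) yes, handempty yes
all met → apply pickup(E)
after:  towers=[A; C/G/B; D/F] holding=E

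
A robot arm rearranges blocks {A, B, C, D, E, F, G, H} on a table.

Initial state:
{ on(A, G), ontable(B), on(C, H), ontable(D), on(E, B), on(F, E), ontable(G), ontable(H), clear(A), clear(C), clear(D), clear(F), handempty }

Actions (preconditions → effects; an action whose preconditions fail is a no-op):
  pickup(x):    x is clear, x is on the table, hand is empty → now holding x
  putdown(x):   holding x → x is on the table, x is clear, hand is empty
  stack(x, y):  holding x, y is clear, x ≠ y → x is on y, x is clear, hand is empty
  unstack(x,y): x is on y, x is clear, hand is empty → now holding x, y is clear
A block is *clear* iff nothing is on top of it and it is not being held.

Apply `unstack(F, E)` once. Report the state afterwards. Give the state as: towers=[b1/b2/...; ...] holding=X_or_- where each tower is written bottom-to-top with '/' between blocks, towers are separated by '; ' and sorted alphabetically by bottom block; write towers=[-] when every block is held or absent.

towers=[B/E; D; G/A; H/C] holding=F

before: towers=[B/E/F; D; G/A; H/C] holding=-
pre[unstack(F, E)]: on(F,E) ok, clear(F) ok, handempty ok
all met → apply unstack(F, E)
after:  towers=[B/E; D; G/A; H/C] holding=F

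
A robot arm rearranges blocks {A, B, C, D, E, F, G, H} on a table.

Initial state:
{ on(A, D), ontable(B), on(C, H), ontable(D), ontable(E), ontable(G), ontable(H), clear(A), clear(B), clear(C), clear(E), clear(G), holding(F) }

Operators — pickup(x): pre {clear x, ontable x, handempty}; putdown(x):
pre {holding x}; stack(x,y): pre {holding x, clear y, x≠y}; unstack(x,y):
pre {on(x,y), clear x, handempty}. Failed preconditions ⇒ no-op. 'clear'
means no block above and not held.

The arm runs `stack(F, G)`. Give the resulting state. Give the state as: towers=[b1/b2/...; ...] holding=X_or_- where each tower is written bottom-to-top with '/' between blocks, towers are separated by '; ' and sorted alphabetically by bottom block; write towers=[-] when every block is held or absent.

before: towers=[B; D/A; E; G; H/C] holding=F
pre[stack(F, G)]: holding(F) yes, clear(G) yes, F≠G yes
all met → apply stack(F, G)
after:  towers=[B; D/A; E; G/F; H/C] holding=-

towers=[B; D/A; E; G/F; H/C] holding=-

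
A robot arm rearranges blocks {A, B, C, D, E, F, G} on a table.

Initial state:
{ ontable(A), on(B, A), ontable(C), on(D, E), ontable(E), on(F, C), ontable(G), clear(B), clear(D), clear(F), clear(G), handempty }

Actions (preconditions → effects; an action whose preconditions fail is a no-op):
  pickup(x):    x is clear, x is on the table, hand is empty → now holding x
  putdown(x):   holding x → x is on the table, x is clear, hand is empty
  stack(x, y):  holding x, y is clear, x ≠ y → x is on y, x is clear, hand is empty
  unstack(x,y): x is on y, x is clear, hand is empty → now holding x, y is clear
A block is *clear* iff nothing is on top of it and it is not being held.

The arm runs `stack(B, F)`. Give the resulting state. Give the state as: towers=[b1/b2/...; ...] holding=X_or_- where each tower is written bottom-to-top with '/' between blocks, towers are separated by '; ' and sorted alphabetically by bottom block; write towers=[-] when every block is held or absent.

towers=[A/B; C/F; E/D; G] holding=-

before: towers=[A/B; C/F; E/D; G] holding=-
pre[stack(B, F)]: holding(B) ✗, clear(F) ✓, B≠F ✓
holding(B) unmet → stack(B, F) is a no-op
after:  towers=[A/B; C/F; E/D; G] holding=-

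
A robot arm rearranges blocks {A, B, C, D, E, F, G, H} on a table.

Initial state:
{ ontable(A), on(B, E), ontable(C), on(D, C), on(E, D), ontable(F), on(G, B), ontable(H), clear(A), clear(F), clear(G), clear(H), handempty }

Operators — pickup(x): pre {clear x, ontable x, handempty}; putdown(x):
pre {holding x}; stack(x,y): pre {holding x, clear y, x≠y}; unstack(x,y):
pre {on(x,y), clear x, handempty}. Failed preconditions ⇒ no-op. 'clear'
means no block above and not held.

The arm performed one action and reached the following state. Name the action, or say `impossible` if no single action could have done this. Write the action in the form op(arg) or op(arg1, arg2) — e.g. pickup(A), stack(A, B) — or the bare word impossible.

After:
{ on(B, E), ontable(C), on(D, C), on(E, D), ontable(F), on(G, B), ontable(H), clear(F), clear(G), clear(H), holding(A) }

target: towers=[C/D/E/B/G; F; H] holding=A
     unstack(G, B) → towers=[A; C/D/E/B; F; H] holding=G
         pickup(A) → towers=[C/D/E/B/G; F; H] holding=A  ← match
         pickup(H) → towers=[A; C/D/E/B/G; F] holding=H
         pickup(F) → towers=[A; C/D/E/B/G; H] holding=F

pickup(A)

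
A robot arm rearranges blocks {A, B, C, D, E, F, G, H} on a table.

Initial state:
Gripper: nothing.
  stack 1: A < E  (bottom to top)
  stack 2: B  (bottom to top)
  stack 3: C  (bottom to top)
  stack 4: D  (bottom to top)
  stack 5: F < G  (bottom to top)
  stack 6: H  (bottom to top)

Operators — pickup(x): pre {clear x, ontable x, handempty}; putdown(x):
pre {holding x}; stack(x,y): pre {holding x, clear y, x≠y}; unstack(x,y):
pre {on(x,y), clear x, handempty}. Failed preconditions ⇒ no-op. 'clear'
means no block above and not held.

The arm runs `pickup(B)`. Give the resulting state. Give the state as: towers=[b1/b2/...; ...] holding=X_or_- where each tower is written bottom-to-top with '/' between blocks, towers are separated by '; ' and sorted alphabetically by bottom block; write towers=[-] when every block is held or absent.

before: towers=[A/E; B; C; D; F/G; H] holding=-
pre[pickup(B)]: clear(B) yes, ontable(B) yes, handempty yes
all met → apply pickup(B)
after:  towers=[A/E; C; D; F/G; H] holding=B

towers=[A/E; C; D; F/G; H] holding=B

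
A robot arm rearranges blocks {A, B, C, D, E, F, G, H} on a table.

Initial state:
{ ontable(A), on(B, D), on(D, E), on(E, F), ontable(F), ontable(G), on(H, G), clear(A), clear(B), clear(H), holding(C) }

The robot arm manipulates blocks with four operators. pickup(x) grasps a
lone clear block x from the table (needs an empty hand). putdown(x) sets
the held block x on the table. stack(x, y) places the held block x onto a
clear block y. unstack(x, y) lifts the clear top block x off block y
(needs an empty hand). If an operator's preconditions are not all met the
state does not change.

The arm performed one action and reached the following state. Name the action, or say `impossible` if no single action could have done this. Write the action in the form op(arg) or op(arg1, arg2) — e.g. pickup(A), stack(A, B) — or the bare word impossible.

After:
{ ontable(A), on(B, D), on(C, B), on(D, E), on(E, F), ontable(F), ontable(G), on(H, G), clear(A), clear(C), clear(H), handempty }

target: towers=[A; F/E/D/B/C; G/H] holding=-
        putdown(C) → towers=[A; C; F/E/D/B; G/H] holding=-
       stack(C, A) → towers=[A/C; F/E/D/B; G/H] holding=-
       stack(C, H) → towers=[A; F/E/D/B; G/H/C] holding=-
       stack(C, B) → towers=[A; F/E/D/B/C; G/H] holding=-  ← match

stack(C, B)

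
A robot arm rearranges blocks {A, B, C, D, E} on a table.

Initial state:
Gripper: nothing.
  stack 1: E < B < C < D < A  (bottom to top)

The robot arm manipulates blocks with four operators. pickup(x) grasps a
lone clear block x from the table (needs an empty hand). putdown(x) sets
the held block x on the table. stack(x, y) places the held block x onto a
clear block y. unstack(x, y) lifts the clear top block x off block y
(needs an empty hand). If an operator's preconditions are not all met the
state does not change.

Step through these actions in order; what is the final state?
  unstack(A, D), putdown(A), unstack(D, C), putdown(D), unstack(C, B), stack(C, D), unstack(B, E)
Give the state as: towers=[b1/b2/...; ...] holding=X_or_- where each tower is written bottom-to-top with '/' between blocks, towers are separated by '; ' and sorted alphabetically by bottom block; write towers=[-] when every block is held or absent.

towers=[A; D/C; E] holding=B

step 1 (unstack(A, D)): towers=[E/B/C/D] holding=A
step 2 (putdown(A)): towers=[A; E/B/C/D] holding=-
step 3 (unstack(D, C)): towers=[A; E/B/C] holding=D
step 4 (putdown(D)): towers=[A; D; E/B/C] holding=-
step 5 (unstack(C, B)): towers=[A; D; E/B] holding=C
step 6 (stack(C, D)): towers=[A; D/C; E/B] holding=-
step 7 (unstack(B, E)): towers=[A; D/C; E] holding=B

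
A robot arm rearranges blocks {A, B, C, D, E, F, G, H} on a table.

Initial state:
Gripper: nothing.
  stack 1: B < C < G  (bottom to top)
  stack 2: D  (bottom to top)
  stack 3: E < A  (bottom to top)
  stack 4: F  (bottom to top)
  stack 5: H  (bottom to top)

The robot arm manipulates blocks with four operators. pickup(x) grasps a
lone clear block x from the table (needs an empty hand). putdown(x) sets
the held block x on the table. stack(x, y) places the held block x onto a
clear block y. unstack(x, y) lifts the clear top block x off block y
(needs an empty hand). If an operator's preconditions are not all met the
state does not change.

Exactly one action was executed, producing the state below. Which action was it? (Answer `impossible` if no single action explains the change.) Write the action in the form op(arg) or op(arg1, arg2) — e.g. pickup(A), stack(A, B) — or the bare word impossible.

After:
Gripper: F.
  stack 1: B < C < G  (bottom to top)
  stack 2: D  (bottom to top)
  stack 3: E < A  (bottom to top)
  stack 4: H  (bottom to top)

pickup(F)

target: towers=[B/C/G; D; E/A; H] holding=F
     unstack(G, C) → towers=[B/C; D; E/A; F; H] holding=G
     unstack(A, E) → towers=[B/C/G; D; E; F; H] holding=A
         pickup(H) → towers=[B/C/G; D; E/A; F] holding=H
         pickup(F) → towers=[B/C/G; D; E/A; H] holding=F  ← match
         pickup(D) → towers=[B/C/G; E/A; F; H] holding=D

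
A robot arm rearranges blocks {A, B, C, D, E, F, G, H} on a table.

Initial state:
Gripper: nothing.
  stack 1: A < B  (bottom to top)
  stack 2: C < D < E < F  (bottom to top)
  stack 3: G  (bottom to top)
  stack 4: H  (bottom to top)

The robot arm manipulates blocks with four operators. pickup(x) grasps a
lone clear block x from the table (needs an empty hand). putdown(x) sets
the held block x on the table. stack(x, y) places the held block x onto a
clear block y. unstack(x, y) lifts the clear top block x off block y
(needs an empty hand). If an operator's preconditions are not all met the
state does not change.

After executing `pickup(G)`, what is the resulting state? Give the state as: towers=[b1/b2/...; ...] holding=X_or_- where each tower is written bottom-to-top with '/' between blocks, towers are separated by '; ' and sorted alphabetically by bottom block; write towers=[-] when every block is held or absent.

before: towers=[A/B; C/D/E/F; G; H] holding=-
pre[pickup(G)]: clear(G) ✓, ontable(G) ✓, handempty ✓
all met → apply pickup(G)
after:  towers=[A/B; C/D/E/F; H] holding=G

towers=[A/B; C/D/E/F; H] holding=G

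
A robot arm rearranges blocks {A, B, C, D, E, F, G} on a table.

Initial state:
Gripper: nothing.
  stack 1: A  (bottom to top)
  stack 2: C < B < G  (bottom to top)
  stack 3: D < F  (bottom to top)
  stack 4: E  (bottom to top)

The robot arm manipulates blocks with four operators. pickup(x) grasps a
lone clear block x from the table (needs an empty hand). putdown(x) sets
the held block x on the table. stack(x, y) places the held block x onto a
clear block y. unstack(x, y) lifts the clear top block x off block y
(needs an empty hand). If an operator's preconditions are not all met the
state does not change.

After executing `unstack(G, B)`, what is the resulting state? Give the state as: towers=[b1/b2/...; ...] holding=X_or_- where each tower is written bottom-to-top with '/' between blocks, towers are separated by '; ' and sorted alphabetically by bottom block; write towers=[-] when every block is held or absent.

before: towers=[A; C/B/G; D/F; E] holding=-
pre[unstack(G, B)]: on(G,B) ✓, clear(G) ✓, handempty ✓
all met → apply unstack(G, B)
after:  towers=[A; C/B; D/F; E] holding=G

towers=[A; C/B; D/F; E] holding=G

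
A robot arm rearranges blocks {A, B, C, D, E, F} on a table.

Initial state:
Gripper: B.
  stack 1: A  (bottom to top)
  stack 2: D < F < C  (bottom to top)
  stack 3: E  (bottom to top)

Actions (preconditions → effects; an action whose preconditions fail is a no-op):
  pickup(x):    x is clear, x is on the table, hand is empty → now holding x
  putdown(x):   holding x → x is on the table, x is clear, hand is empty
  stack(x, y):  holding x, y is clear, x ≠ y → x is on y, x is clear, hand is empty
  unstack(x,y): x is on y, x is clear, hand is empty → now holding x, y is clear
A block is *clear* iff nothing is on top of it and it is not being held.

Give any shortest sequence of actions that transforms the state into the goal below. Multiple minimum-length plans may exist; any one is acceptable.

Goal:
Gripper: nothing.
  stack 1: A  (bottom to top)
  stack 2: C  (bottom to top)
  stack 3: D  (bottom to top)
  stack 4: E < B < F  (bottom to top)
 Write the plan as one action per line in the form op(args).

step 1 (stack(B, E)): towers=[A; D/F/C; E/B] holding=-
step 2 (unstack(C, F)): towers=[A; D/F; E/B] holding=C
step 3 (putdown(C)): towers=[A; C; D/F; E/B] holding=-
step 4 (unstack(F, D)): towers=[A; C; D; E/B] holding=F
step 5 (stack(F, B)): towers=[A; C; D; E/B/F] holding=-
goal check: towers=[A; C; D; E/B/F] holding=- — reached (length 5, optimal by BFS)

stack(B, E)
unstack(C, F)
putdown(C)
unstack(F, D)
stack(F, B)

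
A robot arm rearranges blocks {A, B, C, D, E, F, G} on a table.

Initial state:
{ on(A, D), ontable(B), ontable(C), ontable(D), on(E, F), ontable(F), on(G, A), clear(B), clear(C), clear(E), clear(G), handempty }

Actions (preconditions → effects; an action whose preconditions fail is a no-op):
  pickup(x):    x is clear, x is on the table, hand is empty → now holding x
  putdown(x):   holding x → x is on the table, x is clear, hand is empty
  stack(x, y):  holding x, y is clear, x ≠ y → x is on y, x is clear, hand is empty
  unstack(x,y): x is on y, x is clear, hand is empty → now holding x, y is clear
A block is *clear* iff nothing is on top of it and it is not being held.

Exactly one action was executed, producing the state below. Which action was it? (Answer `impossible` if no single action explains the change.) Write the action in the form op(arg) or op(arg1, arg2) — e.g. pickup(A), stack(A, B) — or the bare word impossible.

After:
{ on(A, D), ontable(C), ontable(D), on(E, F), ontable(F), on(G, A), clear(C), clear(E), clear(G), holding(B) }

target: towers=[C; D/A/G; F/E] holding=B
         pickup(B) → towers=[C; D/A/G; F/E] holding=B  ← match
     unstack(G, A) → towers=[B; C; D/A; F/E] holding=G
     unstack(E, F) → towers=[B; C; D/A/G; F] holding=E
         pickup(C) → towers=[B; D/A/G; F/E] holding=C

pickup(B)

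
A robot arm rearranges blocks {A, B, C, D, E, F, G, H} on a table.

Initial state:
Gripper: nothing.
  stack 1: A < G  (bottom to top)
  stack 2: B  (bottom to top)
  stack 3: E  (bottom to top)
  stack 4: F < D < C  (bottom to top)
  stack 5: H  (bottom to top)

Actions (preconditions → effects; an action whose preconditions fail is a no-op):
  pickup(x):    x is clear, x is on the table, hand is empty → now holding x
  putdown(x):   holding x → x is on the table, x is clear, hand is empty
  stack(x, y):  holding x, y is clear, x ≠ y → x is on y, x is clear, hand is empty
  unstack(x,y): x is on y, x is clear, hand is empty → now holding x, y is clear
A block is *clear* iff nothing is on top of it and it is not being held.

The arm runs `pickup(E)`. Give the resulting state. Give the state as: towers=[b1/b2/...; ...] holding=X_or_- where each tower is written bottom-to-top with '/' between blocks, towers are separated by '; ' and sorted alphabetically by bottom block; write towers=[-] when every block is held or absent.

before: towers=[A/G; B; E; F/D/C; H] holding=-
pre[pickup(E)]: clear(E) yes, ontable(E) yes, handempty yes
all met → apply pickup(E)
after:  towers=[A/G; B; F/D/C; H] holding=E

towers=[A/G; B; F/D/C; H] holding=E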